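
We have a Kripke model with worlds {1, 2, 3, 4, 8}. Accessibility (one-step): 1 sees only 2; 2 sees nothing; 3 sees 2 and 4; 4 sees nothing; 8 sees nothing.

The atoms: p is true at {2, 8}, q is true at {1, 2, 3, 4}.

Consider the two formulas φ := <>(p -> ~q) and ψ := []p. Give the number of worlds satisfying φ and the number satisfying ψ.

For <>(p -> ~q):
1: successors {2}; p -> ~q there: 2:F. ✗
2: no successors, so <>(p -> ~q) fails. ✗
3: successors {2, 4}; p -> ~q there: 2:F, 4:T. ✓
4: no successors, so <>(p -> ~q) fails. ✗
8: no successors, so <>(p -> ~q) fails. ✗
— 1 world.
For []p:
1: successors {2}; p there: 2:T. ✓
2: no successors, so []p holds vacuously. ✓
3: successors {2, 4}; p there: 2:T, 4:F. ✗
4: no successors, so []p holds vacuously. ✓
8: no successors, so []p holds vacuously. ✓
— 4 worlds.

1 and 4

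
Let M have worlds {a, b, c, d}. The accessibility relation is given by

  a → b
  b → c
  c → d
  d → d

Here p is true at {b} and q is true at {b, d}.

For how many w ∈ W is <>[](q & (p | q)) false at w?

1

a: successors {b}; [](q & (p | q)) there: b:F. ✗
b: successors {c}; [](q & (p | q)) there: c:T. ✓
c: successors {d}; [](q & (p | q)) there: d:T. ✓
d: successors {d}; [](q & (p | q)) there: d:T. ✓
Satisfying worlds: {b, c, d}.
So <>[](q & (p | q)) fails at the other 1 world.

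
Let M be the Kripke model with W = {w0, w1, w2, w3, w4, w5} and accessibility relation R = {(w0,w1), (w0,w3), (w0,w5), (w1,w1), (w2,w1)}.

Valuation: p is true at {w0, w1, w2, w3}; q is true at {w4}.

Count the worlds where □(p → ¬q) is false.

w0: successors {w1, w3, w5}; p → ¬q there: w1:T, w3:T, w5:T. ✓
w1: successors {w1}; p → ¬q there: w1:T. ✓
w2: successors {w1}; p → ¬q there: w1:T. ✓
w3: no successors, so □(p → ¬q) holds vacuously. ✓
w4: no successors, so □(p → ¬q) holds vacuously. ✓
w5: no successors, so □(p → ¬q) holds vacuously. ✓
Satisfying worlds: {w0, w1, w2, w3, w4, w5}.
So □(p → ¬q) fails at the other 0 worlds.

0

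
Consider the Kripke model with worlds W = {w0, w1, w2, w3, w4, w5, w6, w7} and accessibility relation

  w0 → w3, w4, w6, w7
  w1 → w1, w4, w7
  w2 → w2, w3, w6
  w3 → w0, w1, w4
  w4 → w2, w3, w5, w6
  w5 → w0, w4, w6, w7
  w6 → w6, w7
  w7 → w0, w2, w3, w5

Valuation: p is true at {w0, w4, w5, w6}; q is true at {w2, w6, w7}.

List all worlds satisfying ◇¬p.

{w0, w1, w2, w3, w4, w5, w6, w7}

w0: successors {w3, w4, w6, w7}; ¬p there: w3:T, w4:F, w6:F, w7:T. ✓
w1: successors {w1, w4, w7}; ¬p there: w1:T, w4:F, w7:T. ✓
w2: successors {w2, w3, w6}; ¬p there: w2:T, w3:T, w6:F. ✓
w3: successors {w0, w1, w4}; ¬p there: w0:F, w1:T, w4:F. ✓
w4: successors {w2, w3, w5, w6}; ¬p there: w2:T, w3:T, w5:F, w6:F. ✓
w5: successors {w0, w4, w6, w7}; ¬p there: w0:F, w4:F, w6:F, w7:T. ✓
w6: successors {w6, w7}; ¬p there: w6:F, w7:T. ✓
w7: successors {w0, w2, w3, w5}; ¬p there: w0:F, w2:T, w3:T, w5:F. ✓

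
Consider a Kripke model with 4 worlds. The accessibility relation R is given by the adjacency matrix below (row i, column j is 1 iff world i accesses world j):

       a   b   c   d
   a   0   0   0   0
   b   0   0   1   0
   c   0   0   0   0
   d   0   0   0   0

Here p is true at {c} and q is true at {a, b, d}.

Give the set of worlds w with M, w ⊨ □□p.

a: no successors, so □□p holds vacuously. ✓
b: successors {c}; □p there: c:T. ✓
c: no successors, so □□p holds vacuously. ✓
d: no successors, so □□p holds vacuously. ✓

{a, b, c, d}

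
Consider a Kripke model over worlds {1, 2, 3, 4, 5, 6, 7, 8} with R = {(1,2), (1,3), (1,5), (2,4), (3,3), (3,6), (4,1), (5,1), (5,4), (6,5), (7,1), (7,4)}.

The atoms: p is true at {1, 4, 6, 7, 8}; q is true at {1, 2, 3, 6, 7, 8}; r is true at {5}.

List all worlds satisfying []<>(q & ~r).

{2, 4, 5, 6, 7, 8}

1: successors {2, 3, 5}; <>(q & ~r) there: 2:F, 3:T, 5:T. ✗
2: successors {4}; <>(q & ~r) there: 4:T. ✓
3: successors {3, 6}; <>(q & ~r) there: 3:T, 6:F. ✗
4: successors {1}; <>(q & ~r) there: 1:T. ✓
5: successors {1, 4}; <>(q & ~r) there: 1:T, 4:T. ✓
6: successors {5}; <>(q & ~r) there: 5:T. ✓
7: successors {1, 4}; <>(q & ~r) there: 1:T, 4:T. ✓
8: no successors, so []<>(q & ~r) holds vacuously. ✓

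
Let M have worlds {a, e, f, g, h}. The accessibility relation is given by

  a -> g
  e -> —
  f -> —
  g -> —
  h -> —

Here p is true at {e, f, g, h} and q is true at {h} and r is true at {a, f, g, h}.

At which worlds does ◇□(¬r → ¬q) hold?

a: successors {g}; □(¬r → ¬q) there: g:T. ✓
e: no successors, so ◇□(¬r → ¬q) fails. ✗
f: no successors, so ◇□(¬r → ¬q) fails. ✗
g: no successors, so ◇□(¬r → ¬q) fails. ✗
h: no successors, so ◇□(¬r → ¬q) fails. ✗

{a}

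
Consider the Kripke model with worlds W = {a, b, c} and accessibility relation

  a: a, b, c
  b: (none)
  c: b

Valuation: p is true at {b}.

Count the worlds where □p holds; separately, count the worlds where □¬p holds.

2 and 1

For □p:
a: successors {a, b, c}; p there: a:F, b:T, c:F. ✗
b: no successors, so □p holds vacuously. ✓
c: successors {b}; p there: b:T. ✓
— 2 worlds.
For □¬p:
a: successors {a, b, c}; ¬p there: a:T, b:F, c:T. ✗
b: no successors, so □¬p holds vacuously. ✓
c: successors {b}; ¬p there: b:F. ✗
— 1 world.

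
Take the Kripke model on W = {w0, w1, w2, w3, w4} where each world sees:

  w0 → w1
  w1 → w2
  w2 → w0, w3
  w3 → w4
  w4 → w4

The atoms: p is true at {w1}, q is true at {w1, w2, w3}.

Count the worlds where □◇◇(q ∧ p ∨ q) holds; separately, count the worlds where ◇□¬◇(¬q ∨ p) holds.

For □◇◇(q ∧ p ∨ q):
w0: successors {w1}; ◇◇(q ∧ p ∨ q) there: w1:T. ✓
w1: successors {w2}; ◇◇(q ∧ p ∨ q) there: w2:T. ✓
w2: successors {w0, w3}; ◇◇(q ∧ p ∨ q) there: w0:T, w3:F. ✗
w3: successors {w4}; ◇◇(q ∧ p ∨ q) there: w4:F. ✗
w4: successors {w4}; ◇◇(q ∧ p ∨ q) there: w4:F. ✗
— 2 worlds.
For ◇□¬◇(¬q ∨ p):
w0: successors {w1}; □¬◇(¬q ∨ p) there: w1:F. ✗
w1: successors {w2}; □¬◇(¬q ∨ p) there: w2:F. ✗
w2: successors {w0, w3}; □¬◇(¬q ∨ p) there: w0:T, w3:F. ✓
w3: successors {w4}; □¬◇(¬q ∨ p) there: w4:F. ✗
w4: successors {w4}; □¬◇(¬q ∨ p) there: w4:F. ✗
— 1 world.

2 and 1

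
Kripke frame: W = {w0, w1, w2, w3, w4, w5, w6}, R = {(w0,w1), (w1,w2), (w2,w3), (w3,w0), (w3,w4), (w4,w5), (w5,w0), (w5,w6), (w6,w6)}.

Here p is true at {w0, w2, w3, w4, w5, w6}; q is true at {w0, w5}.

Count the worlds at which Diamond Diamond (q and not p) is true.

0

w0: successors {w1}; Diamond (q and not p) there: w1:F. ✗
w1: successors {w2}; Diamond (q and not p) there: w2:F. ✗
w2: successors {w3}; Diamond (q and not p) there: w3:F. ✗
w3: successors {w0, w4}; Diamond (q and not p) there: w0:F, w4:F. ✗
w4: successors {w5}; Diamond (q and not p) there: w5:F. ✗
w5: successors {w0, w6}; Diamond (q and not p) there: w0:F, w6:F. ✗
w6: successors {w6}; Diamond (q and not p) there: w6:F. ✗
Satisfying worlds: ∅.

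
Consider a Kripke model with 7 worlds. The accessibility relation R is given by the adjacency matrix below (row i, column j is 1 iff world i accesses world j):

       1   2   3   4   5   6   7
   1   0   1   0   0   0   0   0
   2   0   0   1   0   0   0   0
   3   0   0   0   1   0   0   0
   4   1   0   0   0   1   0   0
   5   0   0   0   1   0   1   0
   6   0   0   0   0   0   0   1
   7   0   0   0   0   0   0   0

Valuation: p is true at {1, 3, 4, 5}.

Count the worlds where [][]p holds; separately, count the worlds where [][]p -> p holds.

For [][]p:
1: successors {2}; []p there: 2:T. ✓
2: successors {3}; []p there: 3:T. ✓
3: successors {4}; []p there: 4:T. ✓
4: successors {1, 5}; []p there: 1:F, 5:F. ✗
5: successors {4, 6}; []p there: 4:T, 6:F. ✗
6: successors {7}; []p there: 7:T. ✓
7: no successors, so [][]p holds vacuously. ✓
— 5 worlds.
For [][]p -> p:
1: [][]p is T, p is T. ✓
2: [][]p is T, p is F. ✗
3: [][]p is T, p is T. ✓
4: [][]p is F, p is T. ✓
5: [][]p is F, p is T. ✓
6: [][]p is T, p is F. ✗
7: [][]p is T, p is F. ✗
— 4 worlds.

5 and 4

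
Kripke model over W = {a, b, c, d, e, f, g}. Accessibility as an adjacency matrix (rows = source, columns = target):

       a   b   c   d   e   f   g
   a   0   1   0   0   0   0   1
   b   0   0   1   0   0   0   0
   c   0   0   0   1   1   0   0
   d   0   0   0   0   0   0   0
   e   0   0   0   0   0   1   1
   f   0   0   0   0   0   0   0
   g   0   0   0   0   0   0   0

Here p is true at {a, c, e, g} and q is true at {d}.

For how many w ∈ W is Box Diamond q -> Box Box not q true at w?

6

a: Box Diamond q is F, Box Box not q is T. ✓
b: Box Diamond q is T, Box Box not q is F. ✗
c: Box Diamond q is F, Box Box not q is T. ✓
d: Box Diamond q is T, Box Box not q is T. ✓
e: Box Diamond q is F, Box Box not q is T. ✓
f: Box Diamond q is T, Box Box not q is T. ✓
g: Box Diamond q is T, Box Box not q is T. ✓
Satisfying worlds: {a, c, d, e, f, g}.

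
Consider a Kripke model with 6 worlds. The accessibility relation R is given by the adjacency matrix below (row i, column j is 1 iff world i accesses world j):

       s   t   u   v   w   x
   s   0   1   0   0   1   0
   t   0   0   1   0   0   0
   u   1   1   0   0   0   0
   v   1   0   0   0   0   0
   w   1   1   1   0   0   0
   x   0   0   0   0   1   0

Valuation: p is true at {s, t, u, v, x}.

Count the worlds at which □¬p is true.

s: successors {t, w}; ¬p there: t:F, w:T. ✗
t: successors {u}; ¬p there: u:F. ✗
u: successors {s, t}; ¬p there: s:F, t:F. ✗
v: successors {s}; ¬p there: s:F. ✗
w: successors {s, t, u}; ¬p there: s:F, t:F, u:F. ✗
x: successors {w}; ¬p there: w:T. ✓
Satisfying worlds: {x}.

1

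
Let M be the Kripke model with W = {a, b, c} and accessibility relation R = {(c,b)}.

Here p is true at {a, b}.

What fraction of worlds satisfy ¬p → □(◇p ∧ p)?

2/3

a: ¬p is F, □(◇p ∧ p) is T. ✓
b: ¬p is F, □(◇p ∧ p) is T. ✓
c: ¬p is T, □(◇p ∧ p) is F. ✗
That's 2 of 3 worlds, so 2/3.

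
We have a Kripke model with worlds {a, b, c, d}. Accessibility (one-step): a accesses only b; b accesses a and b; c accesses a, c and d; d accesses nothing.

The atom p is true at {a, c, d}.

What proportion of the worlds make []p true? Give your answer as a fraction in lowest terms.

a: successors {b}; p there: b:F. ✗
b: successors {a, b}; p there: a:T, b:F. ✗
c: successors {a, c, d}; p there: a:T, c:T, d:T. ✓
d: no successors, so []p holds vacuously. ✓
That's 2 of 4 worlds, so 2/4 = 1/2.

1/2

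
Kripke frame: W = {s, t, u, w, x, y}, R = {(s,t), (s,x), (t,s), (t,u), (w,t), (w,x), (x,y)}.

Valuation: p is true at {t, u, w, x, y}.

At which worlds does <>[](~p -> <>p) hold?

{s, t, w, x}

s: successors {t, x}; [](~p -> <>p) there: t:T, x:T. ✓
t: successors {s, u}; [](~p -> <>p) there: s:T, u:T. ✓
u: no successors, so <>[](~p -> <>p) fails. ✗
w: successors {t, x}; [](~p -> <>p) there: t:T, x:T. ✓
x: successors {y}; [](~p -> <>p) there: y:T. ✓
y: no successors, so <>[](~p -> <>p) fails. ✗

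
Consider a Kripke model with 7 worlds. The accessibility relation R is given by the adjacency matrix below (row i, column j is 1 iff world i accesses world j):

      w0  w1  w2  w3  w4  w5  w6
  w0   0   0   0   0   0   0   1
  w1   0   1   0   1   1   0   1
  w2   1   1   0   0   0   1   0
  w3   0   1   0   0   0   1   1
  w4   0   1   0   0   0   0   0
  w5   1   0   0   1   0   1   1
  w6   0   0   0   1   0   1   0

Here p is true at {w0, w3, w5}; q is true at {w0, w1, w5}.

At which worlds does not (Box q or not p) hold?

{w0, w3, w5}

w0: Box q or not p is F. ✓
w1: Box q or not p is T. ✗
w2: Box q or not p is T. ✗
w3: Box q or not p is F. ✓
w4: Box q or not p is T. ✗
w5: Box q or not p is F. ✓
w6: Box q or not p is T. ✗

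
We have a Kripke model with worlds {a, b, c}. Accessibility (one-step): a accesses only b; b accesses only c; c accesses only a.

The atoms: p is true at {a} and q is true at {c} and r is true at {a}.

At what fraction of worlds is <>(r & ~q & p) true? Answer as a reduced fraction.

1/3

a: successors {b}; r & ~q & p there: b:F. ✗
b: successors {c}; r & ~q & p there: c:F. ✗
c: successors {a}; r & ~q & p there: a:T. ✓
That's 1 of 3 worlds, so 1/3.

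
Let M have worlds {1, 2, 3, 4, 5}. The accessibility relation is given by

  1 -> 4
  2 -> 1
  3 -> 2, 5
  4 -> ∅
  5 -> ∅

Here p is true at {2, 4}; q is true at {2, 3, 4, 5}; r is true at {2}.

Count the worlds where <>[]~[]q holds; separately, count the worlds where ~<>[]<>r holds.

For <>[]~[]q:
1: successors {4}; []~[]q there: 4:T. ✓
2: successors {1}; []~[]q there: 1:F. ✗
3: successors {2, 5}; []~[]q there: 2:F, 5:T. ✓
4: no successors, so <>[]~[]q fails. ✗
5: no successors, so <>[]~[]q fails. ✗
— 2 worlds.
For ~<>[]<>r:
1: <>[]<>r is T. ✗
2: <>[]<>r is F. ✓
3: <>[]<>r is T. ✗
4: <>[]<>r is F. ✓
5: <>[]<>r is F. ✓
— 3 worlds.

2 and 3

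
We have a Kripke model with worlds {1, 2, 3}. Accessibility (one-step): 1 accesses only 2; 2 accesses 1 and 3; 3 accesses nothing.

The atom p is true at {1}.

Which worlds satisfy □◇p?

1: successors {2}; ◇p there: 2:T. ✓
2: successors {1, 3}; ◇p there: 1:F, 3:F. ✗
3: no successors, so □◇p holds vacuously. ✓

{1, 3}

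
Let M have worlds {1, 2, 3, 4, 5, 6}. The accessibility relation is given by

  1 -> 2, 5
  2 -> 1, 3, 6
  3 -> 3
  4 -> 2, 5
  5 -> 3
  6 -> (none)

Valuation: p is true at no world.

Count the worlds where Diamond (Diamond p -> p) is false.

1

1: successors {2, 5}; Diamond p -> p there: 2:T, 5:T. ✓
2: successors {1, 3, 6}; Diamond p -> p there: 1:T, 3:T, 6:T. ✓
3: successors {3}; Diamond p -> p there: 3:T. ✓
4: successors {2, 5}; Diamond p -> p there: 2:T, 5:T. ✓
5: successors {3}; Diamond p -> p there: 3:T. ✓
6: no successors, so Diamond (Diamond p -> p) fails. ✗
Satisfying worlds: {1, 2, 3, 4, 5}.
So Diamond (Diamond p -> p) fails at the other 1 world.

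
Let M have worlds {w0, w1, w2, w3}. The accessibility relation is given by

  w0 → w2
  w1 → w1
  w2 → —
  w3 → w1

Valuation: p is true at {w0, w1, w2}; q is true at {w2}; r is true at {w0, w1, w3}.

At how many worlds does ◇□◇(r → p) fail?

1

w0: successors {w2}; □◇(r → p) there: w2:T. ✓
w1: successors {w1}; □◇(r → p) there: w1:T. ✓
w2: no successors, so ◇□◇(r → p) fails. ✗
w3: successors {w1}; □◇(r → p) there: w1:T. ✓
Satisfying worlds: {w0, w1, w3}.
So ◇□◇(r → p) fails at the other 1 world.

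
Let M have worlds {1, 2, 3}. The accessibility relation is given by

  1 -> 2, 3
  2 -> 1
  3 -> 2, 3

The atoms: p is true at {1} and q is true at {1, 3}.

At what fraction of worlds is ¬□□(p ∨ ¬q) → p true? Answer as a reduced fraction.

1/3

1: ¬□□(p ∨ ¬q) is T, p is T. ✓
2: ¬□□(p ∨ ¬q) is T, p is F. ✗
3: ¬□□(p ∨ ¬q) is T, p is F. ✗
That's 1 of 3 worlds, so 1/3.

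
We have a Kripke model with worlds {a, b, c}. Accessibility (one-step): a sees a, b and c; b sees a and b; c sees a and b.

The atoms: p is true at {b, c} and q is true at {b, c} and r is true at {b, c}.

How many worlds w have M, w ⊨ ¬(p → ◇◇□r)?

2

a: p → ◇◇□r is T. ✗
b: p → ◇◇□r is F. ✓
c: p → ◇◇□r is F. ✓
Satisfying worlds: {b, c}.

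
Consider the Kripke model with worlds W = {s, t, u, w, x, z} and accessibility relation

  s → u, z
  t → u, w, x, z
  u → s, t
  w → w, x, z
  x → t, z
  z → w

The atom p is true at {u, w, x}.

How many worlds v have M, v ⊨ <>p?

4

s: successors {u, z}; p there: u:T, z:F. ✓
t: successors {u, w, x, z}; p there: u:T, w:T, x:T, z:F. ✓
u: successors {s, t}; p there: s:F, t:F. ✗
w: successors {w, x, z}; p there: w:T, x:T, z:F. ✓
x: successors {t, z}; p there: t:F, z:F. ✗
z: successors {w}; p there: w:T. ✓
Satisfying worlds: {s, t, w, z}.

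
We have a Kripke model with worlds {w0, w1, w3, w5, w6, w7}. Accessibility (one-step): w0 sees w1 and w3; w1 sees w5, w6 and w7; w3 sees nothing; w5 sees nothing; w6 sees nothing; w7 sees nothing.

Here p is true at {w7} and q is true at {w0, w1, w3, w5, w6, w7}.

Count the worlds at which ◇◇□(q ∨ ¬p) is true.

w0: successors {w1, w3}; ◇□(q ∨ ¬p) there: w1:T, w3:F. ✓
w1: successors {w5, w6, w7}; ◇□(q ∨ ¬p) there: w5:F, w6:F, w7:F. ✗
w3: no successors, so ◇◇□(q ∨ ¬p) fails. ✗
w5: no successors, so ◇◇□(q ∨ ¬p) fails. ✗
w6: no successors, so ◇◇□(q ∨ ¬p) fails. ✗
w7: no successors, so ◇◇□(q ∨ ¬p) fails. ✗
Satisfying worlds: {w0}.

1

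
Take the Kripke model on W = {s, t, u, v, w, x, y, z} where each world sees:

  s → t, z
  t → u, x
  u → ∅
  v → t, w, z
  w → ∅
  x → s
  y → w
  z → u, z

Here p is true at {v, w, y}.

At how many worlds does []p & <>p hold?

1

s: []p is F, <>p is F. ✗
t: []p is F, <>p is F. ✗
u: []p is T, <>p is F. ✗
v: []p is F, <>p is T. ✗
w: []p is T, <>p is F. ✗
x: []p is F, <>p is F. ✗
y: []p is T, <>p is T. ✓
z: []p is F, <>p is F. ✗
Satisfying worlds: {y}.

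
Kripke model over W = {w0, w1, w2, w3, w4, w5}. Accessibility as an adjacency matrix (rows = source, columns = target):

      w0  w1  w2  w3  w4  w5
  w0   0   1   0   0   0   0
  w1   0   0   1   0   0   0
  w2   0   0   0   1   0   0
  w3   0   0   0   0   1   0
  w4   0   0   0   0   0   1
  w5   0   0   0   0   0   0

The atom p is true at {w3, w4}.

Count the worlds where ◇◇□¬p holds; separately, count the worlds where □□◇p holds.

For ◇◇□¬p:
w0: successors {w1}; ◇□¬p there: w1:F. ✗
w1: successors {w2}; ◇□¬p there: w2:F. ✗
w2: successors {w3}; ◇□¬p there: w3:T. ✓
w3: successors {w4}; ◇□¬p there: w4:T. ✓
w4: successors {w5}; ◇□¬p there: w5:F. ✗
w5: no successors, so ◇◇□¬p fails. ✗
— 2 worlds.
For □□◇p:
w0: successors {w1}; □◇p there: w1:T. ✓
w1: successors {w2}; □◇p there: w2:T. ✓
w2: successors {w3}; □◇p there: w3:F. ✗
w3: successors {w4}; □◇p there: w4:F. ✗
w4: successors {w5}; □◇p there: w5:T. ✓
w5: no successors, so □□◇p holds vacuously. ✓
— 4 worlds.

2 and 4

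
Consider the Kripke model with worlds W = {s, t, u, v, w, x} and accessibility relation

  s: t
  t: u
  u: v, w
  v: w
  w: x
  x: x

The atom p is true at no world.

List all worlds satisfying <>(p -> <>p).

s: successors {t}; p -> <>p there: t:T. ✓
t: successors {u}; p -> <>p there: u:T. ✓
u: successors {v, w}; p -> <>p there: v:T, w:T. ✓
v: successors {w}; p -> <>p there: w:T. ✓
w: successors {x}; p -> <>p there: x:T. ✓
x: successors {x}; p -> <>p there: x:T. ✓

{s, t, u, v, w, x}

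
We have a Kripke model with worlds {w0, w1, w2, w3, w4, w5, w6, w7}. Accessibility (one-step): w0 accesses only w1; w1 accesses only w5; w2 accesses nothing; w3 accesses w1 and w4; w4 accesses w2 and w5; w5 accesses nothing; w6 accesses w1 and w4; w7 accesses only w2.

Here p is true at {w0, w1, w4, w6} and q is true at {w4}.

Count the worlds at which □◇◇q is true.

2

w0: successors {w1}; ◇◇q there: w1:F. ✗
w1: successors {w5}; ◇◇q there: w5:F. ✗
w2: no successors, so □◇◇q holds vacuously. ✓
w3: successors {w1, w4}; ◇◇q there: w1:F, w4:F. ✗
w4: successors {w2, w5}; ◇◇q there: w2:F, w5:F. ✗
w5: no successors, so □◇◇q holds vacuously. ✓
w6: successors {w1, w4}; ◇◇q there: w1:F, w4:F. ✗
w7: successors {w2}; ◇◇q there: w2:F. ✗
Satisfying worlds: {w2, w5}.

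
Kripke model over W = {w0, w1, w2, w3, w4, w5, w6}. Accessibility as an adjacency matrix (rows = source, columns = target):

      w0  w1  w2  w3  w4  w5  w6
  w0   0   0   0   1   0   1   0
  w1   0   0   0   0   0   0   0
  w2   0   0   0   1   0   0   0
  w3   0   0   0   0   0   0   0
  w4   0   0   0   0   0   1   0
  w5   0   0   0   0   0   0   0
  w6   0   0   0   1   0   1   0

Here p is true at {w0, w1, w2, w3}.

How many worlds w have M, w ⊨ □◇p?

3

w0: successors {w3, w5}; ◇p there: w3:F, w5:F. ✗
w1: no successors, so □◇p holds vacuously. ✓
w2: successors {w3}; ◇p there: w3:F. ✗
w3: no successors, so □◇p holds vacuously. ✓
w4: successors {w5}; ◇p there: w5:F. ✗
w5: no successors, so □◇p holds vacuously. ✓
w6: successors {w3, w5}; ◇p there: w3:F, w5:F. ✗
Satisfying worlds: {w1, w3, w5}.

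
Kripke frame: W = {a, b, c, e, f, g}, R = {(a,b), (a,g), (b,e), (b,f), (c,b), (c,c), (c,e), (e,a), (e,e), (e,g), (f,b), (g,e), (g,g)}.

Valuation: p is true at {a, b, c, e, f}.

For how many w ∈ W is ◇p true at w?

6

a: successors {b, g}; p there: b:T, g:F. ✓
b: successors {e, f}; p there: e:T, f:T. ✓
c: successors {b, c, e}; p there: b:T, c:T, e:T. ✓
e: successors {a, e, g}; p there: a:T, e:T, g:F. ✓
f: successors {b}; p there: b:T. ✓
g: successors {e, g}; p there: e:T, g:F. ✓
Satisfying worlds: {a, b, c, e, f, g}.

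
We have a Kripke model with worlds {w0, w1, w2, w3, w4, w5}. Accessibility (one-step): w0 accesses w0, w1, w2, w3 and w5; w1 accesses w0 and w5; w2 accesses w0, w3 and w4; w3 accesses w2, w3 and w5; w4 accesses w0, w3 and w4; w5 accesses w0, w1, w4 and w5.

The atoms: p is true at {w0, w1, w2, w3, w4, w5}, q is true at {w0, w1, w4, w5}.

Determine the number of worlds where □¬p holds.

0

w0: successors {w0, w1, w2, w3, w5}; ¬p there: w0:F, w1:F, w2:F, w3:F, w5:F. ✗
w1: successors {w0, w5}; ¬p there: w0:F, w5:F. ✗
w2: successors {w0, w3, w4}; ¬p there: w0:F, w3:F, w4:F. ✗
w3: successors {w2, w3, w5}; ¬p there: w2:F, w3:F, w5:F. ✗
w4: successors {w0, w3, w4}; ¬p there: w0:F, w3:F, w4:F. ✗
w5: successors {w0, w1, w4, w5}; ¬p there: w0:F, w1:F, w4:F, w5:F. ✗
Satisfying worlds: ∅.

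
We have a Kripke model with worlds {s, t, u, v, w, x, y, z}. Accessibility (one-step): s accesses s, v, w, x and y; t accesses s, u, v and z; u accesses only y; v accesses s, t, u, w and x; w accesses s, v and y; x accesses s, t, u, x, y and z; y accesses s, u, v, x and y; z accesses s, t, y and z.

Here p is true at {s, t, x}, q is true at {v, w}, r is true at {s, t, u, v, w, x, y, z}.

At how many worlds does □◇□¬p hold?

1

s: successors {s, v, w, x, y}; ◇□¬p there: s:F, v:T, w:F, x:T, y:T. ✗
t: successors {s, u, v, z}; ◇□¬p there: s:F, u:F, v:T, z:F. ✗
u: successors {y}; ◇□¬p there: y:T. ✓
v: successors {s, t, u, w, x}; ◇□¬p there: s:F, t:T, u:F, w:F, x:T. ✗
w: successors {s, v, y}; ◇□¬p there: s:F, v:T, y:T. ✗
x: successors {s, t, u, x, y, z}; ◇□¬p there: s:F, t:T, u:F, x:T, y:T, z:F. ✗
y: successors {s, u, v, x, y}; ◇□¬p there: s:F, u:F, v:T, x:T, y:T. ✗
z: successors {s, t, y, z}; ◇□¬p there: s:F, t:T, y:T, z:F. ✗
Satisfying worlds: {u}.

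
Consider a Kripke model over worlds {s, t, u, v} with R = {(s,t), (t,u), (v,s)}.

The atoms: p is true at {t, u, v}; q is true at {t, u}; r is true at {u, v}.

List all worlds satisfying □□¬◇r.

{s, t, u}

s: successors {t}; □¬◇r there: t:T. ✓
t: successors {u}; □¬◇r there: u:T. ✓
u: no successors, so □□¬◇r holds vacuously. ✓
v: successors {s}; □¬◇r there: s:F. ✗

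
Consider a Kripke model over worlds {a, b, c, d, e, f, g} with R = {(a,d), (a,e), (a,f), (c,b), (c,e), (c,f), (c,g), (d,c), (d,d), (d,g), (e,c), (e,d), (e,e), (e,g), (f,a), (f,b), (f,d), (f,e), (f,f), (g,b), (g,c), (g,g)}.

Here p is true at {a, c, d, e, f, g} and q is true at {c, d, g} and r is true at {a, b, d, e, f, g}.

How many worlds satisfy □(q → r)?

a: successors {d, e, f}; q → r there: d:T, e:T, f:T. ✓
b: no successors, so □(q → r) holds vacuously. ✓
c: successors {b, e, f, g}; q → r there: b:T, e:T, f:T, g:T. ✓
d: successors {c, d, g}; q → r there: c:F, d:T, g:T. ✗
e: successors {c, d, e, g}; q → r there: c:F, d:T, e:T, g:T. ✗
f: successors {a, b, d, e, f}; q → r there: a:T, b:T, d:T, e:T, f:T. ✓
g: successors {b, c, g}; q → r there: b:T, c:F, g:T. ✗
Satisfying worlds: {a, b, c, f}.

4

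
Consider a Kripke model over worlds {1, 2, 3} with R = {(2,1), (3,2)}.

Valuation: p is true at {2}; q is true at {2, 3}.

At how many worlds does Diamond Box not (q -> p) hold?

1: no successors, so Diamond Box not (q -> p) fails. ✗
2: successors {1}; Box not (q -> p) there: 1:T. ✓
3: successors {2}; Box not (q -> p) there: 2:F. ✗
Satisfying worlds: {2}.

1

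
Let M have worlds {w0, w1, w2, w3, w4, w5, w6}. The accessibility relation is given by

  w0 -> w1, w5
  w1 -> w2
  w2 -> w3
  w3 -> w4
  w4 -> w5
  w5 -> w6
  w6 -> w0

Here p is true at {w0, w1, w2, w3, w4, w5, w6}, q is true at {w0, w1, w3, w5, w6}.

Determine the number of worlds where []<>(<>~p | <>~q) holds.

2

w0: successors {w1, w5}; <>(<>~p | <>~q) there: w1:F, w5:F. ✗
w1: successors {w2}; <>(<>~p | <>~q) there: w2:T. ✓
w2: successors {w3}; <>(<>~p | <>~q) there: w3:F. ✗
w3: successors {w4}; <>(<>~p | <>~q) there: w4:F. ✗
w4: successors {w5}; <>(<>~p | <>~q) there: w5:F. ✗
w5: successors {w6}; <>(<>~p | <>~q) there: w6:F. ✗
w6: successors {w0}; <>(<>~p | <>~q) there: w0:T. ✓
Satisfying worlds: {w1, w6}.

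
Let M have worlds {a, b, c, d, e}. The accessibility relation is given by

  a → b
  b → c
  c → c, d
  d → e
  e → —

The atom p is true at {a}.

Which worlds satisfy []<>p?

a: successors {b}; <>p there: b:F. ✗
b: successors {c}; <>p there: c:F. ✗
c: successors {c, d}; <>p there: c:F, d:F. ✗
d: successors {e}; <>p there: e:F. ✗
e: no successors, so []<>p holds vacuously. ✓

{e}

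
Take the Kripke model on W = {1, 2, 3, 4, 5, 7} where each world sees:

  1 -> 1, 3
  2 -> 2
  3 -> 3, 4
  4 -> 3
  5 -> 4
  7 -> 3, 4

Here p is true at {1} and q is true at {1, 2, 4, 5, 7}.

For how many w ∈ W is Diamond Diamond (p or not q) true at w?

1: successors {1, 3}; Diamond (p or not q) there: 1:T, 3:T. ✓
2: successors {2}; Diamond (p or not q) there: 2:F. ✗
3: successors {3, 4}; Diamond (p or not q) there: 3:T, 4:T. ✓
4: successors {3}; Diamond (p or not q) there: 3:T. ✓
5: successors {4}; Diamond (p or not q) there: 4:T. ✓
7: successors {3, 4}; Diamond (p or not q) there: 3:T, 4:T. ✓
Satisfying worlds: {1, 3, 4, 5, 7}.

5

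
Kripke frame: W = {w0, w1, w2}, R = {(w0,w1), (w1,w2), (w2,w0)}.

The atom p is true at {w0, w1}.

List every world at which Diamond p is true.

{w0, w2}

w0: successors {w1}; p there: w1:T. ✓
w1: successors {w2}; p there: w2:F. ✗
w2: successors {w0}; p there: w0:T. ✓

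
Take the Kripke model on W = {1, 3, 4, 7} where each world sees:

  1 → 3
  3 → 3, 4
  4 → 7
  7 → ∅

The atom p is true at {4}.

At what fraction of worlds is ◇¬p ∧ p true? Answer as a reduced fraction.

1: ◇¬p is T, p is F. ✗
3: ◇¬p is T, p is F. ✗
4: ◇¬p is T, p is T. ✓
7: ◇¬p is F, p is F. ✗
That's 1 of 4 worlds, so 1/4.

1/4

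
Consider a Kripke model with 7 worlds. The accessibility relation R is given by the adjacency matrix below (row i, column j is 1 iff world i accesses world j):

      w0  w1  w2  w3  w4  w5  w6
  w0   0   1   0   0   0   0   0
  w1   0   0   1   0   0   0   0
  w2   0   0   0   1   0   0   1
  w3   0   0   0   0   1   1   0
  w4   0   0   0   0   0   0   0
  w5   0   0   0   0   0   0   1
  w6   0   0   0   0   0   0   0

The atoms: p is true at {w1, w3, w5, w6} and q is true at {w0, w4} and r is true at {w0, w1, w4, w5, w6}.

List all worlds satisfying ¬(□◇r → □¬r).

w0: □◇r → □¬r is T. ✗
w1: □◇r → □¬r is T. ✗
w2: □◇r → □¬r is T. ✗
w3: □◇r → □¬r is T. ✗
w4: □◇r → □¬r is T. ✗
w5: □◇r → □¬r is T. ✗
w6: □◇r → □¬r is T. ✗

∅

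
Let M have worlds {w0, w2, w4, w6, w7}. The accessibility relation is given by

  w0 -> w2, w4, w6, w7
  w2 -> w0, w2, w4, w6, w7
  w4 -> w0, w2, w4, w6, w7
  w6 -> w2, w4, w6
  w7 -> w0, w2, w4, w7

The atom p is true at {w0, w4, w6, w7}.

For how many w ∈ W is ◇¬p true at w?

w0: successors {w2, w4, w6, w7}; ¬p there: w2:T, w4:F, w6:F, w7:F. ✓
w2: successors {w0, w2, w4, w6, w7}; ¬p there: w0:F, w2:T, w4:F, w6:F, w7:F. ✓
w4: successors {w0, w2, w4, w6, w7}; ¬p there: w0:F, w2:T, w4:F, w6:F, w7:F. ✓
w6: successors {w2, w4, w6}; ¬p there: w2:T, w4:F, w6:F. ✓
w7: successors {w0, w2, w4, w7}; ¬p there: w0:F, w2:T, w4:F, w7:F. ✓
Satisfying worlds: {w0, w2, w4, w6, w7}.

5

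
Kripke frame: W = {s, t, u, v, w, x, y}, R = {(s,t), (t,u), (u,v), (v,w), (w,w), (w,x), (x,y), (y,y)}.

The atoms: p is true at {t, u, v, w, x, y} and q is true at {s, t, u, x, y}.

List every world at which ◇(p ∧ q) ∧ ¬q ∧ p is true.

{w}

s: ◇(p ∧ q) is T, ¬q ∧ p is F. ✗
t: ◇(p ∧ q) is T, ¬q ∧ p is F. ✗
u: ◇(p ∧ q) is F, ¬q ∧ p is F. ✗
v: ◇(p ∧ q) is F, ¬q ∧ p is T. ✗
w: ◇(p ∧ q) is T, ¬q ∧ p is T. ✓
x: ◇(p ∧ q) is T, ¬q ∧ p is F. ✗
y: ◇(p ∧ q) is T, ¬q ∧ p is F. ✗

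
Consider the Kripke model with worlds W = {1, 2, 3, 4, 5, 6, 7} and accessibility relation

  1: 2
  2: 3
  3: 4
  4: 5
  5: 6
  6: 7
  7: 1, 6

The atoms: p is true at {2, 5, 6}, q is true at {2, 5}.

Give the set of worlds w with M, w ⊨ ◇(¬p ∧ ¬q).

{2, 3, 6, 7}

1: successors {2}; ¬p ∧ ¬q there: 2:F. ✗
2: successors {3}; ¬p ∧ ¬q there: 3:T. ✓
3: successors {4}; ¬p ∧ ¬q there: 4:T. ✓
4: successors {5}; ¬p ∧ ¬q there: 5:F. ✗
5: successors {6}; ¬p ∧ ¬q there: 6:F. ✗
6: successors {7}; ¬p ∧ ¬q there: 7:T. ✓
7: successors {1, 6}; ¬p ∧ ¬q there: 1:T, 6:F. ✓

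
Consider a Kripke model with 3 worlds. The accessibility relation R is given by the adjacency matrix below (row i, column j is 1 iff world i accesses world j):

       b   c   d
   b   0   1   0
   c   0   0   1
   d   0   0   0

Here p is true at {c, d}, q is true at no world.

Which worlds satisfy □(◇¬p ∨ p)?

{b, c, d}

b: successors {c}; ◇¬p ∨ p there: c:T. ✓
c: successors {d}; ◇¬p ∨ p there: d:T. ✓
d: no successors, so □(◇¬p ∨ p) holds vacuously. ✓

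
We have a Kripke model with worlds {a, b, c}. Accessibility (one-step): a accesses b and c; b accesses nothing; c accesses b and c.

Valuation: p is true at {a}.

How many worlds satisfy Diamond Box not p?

2

a: successors {b, c}; Box not p there: b:T, c:T. ✓
b: no successors, so Diamond Box not p fails. ✗
c: successors {b, c}; Box not p there: b:T, c:T. ✓
Satisfying worlds: {a, c}.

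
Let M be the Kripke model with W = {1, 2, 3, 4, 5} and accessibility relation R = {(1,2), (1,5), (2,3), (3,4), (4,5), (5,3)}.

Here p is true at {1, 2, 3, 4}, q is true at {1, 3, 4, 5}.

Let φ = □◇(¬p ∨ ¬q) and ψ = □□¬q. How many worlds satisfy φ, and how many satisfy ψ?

1 and 0

For □◇(¬p ∨ ¬q):
1: successors {2, 5}; ◇(¬p ∨ ¬q) there: 2:F, 5:F. ✗
2: successors {3}; ◇(¬p ∨ ¬q) there: 3:F. ✗
3: successors {4}; ◇(¬p ∨ ¬q) there: 4:T. ✓
4: successors {5}; ◇(¬p ∨ ¬q) there: 5:F. ✗
5: successors {3}; ◇(¬p ∨ ¬q) there: 3:F. ✗
— 1 world.
For □□¬q:
1: successors {2, 5}; □¬q there: 2:F, 5:F. ✗
2: successors {3}; □¬q there: 3:F. ✗
3: successors {4}; □¬q there: 4:F. ✗
4: successors {5}; □¬q there: 5:F. ✗
5: successors {3}; □¬q there: 3:F. ✗
— 0 worlds.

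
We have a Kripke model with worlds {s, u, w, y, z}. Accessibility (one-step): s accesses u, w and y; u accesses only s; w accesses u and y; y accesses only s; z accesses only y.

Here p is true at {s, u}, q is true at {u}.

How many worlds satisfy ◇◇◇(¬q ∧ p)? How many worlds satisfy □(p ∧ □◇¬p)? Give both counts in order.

For ◇◇◇(¬q ∧ p):
s: successors {u, w, y}; ◇◇(¬q ∧ p) there: u:F, w:T, y:F. ✓
u: successors {s}; ◇◇(¬q ∧ p) there: s:T. ✓
w: successors {u, y}; ◇◇(¬q ∧ p) there: u:F, y:F. ✗
y: successors {s}; ◇◇(¬q ∧ p) there: s:T. ✓
z: successors {y}; ◇◇(¬q ∧ p) there: y:F. ✗
— 3 worlds.
For □(p ∧ □◇¬p):
s: successors {u, w, y}; p ∧ □◇¬p there: u:T, w:F, y:F. ✗
u: successors {s}; p ∧ □◇¬p there: s:F. ✗
w: successors {u, y}; p ∧ □◇¬p there: u:T, y:F. ✗
y: successors {s}; p ∧ □◇¬p there: s:F. ✗
z: successors {y}; p ∧ □◇¬p there: y:F. ✗
— 0 worlds.

3 and 0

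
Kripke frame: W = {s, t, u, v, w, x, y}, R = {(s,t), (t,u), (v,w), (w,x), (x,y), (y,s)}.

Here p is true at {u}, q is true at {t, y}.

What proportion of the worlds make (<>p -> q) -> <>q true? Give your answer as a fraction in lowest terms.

s: <>p -> q is T, <>q is T. ✓
t: <>p -> q is T, <>q is F. ✗
u: <>p -> q is T, <>q is F. ✗
v: <>p -> q is T, <>q is F. ✗
w: <>p -> q is T, <>q is F. ✗
x: <>p -> q is T, <>q is T. ✓
y: <>p -> q is T, <>q is F. ✗
That's 2 of 7 worlds, so 2/7.

2/7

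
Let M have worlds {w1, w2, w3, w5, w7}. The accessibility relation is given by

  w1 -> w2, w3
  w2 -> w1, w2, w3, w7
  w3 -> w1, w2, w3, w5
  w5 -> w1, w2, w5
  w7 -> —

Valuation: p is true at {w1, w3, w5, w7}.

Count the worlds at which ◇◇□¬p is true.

4

w1: successors {w2, w3}; ◇□¬p there: w2:T, w3:F. ✓
w2: successors {w1, w2, w3, w7}; ◇□¬p there: w1:F, w2:T, w3:F, w7:F. ✓
w3: successors {w1, w2, w3, w5}; ◇□¬p there: w1:F, w2:T, w3:F, w5:F. ✓
w5: successors {w1, w2, w5}; ◇□¬p there: w1:F, w2:T, w5:F. ✓
w7: no successors, so ◇◇□¬p fails. ✗
Satisfying worlds: {w1, w2, w3, w5}.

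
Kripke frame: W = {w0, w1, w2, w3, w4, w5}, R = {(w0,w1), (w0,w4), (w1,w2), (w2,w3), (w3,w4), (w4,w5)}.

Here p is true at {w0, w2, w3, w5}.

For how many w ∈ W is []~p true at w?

3

w0: successors {w1, w4}; ~p there: w1:T, w4:T. ✓
w1: successors {w2}; ~p there: w2:F. ✗
w2: successors {w3}; ~p there: w3:F. ✗
w3: successors {w4}; ~p there: w4:T. ✓
w4: successors {w5}; ~p there: w5:F. ✗
w5: no successors, so []~p holds vacuously. ✓
Satisfying worlds: {w0, w3, w5}.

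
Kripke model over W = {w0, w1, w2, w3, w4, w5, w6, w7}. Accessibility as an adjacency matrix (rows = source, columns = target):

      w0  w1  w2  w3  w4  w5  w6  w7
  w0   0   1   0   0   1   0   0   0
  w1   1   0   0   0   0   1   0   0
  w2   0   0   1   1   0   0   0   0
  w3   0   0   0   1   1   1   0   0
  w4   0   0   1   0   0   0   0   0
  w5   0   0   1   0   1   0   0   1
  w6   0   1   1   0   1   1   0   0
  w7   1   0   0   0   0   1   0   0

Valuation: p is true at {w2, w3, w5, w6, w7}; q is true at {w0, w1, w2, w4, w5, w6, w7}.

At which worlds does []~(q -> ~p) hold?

w0: successors {w1, w4}; ~(q -> ~p) there: w1:F, w4:F. ✗
w1: successors {w0, w5}; ~(q -> ~p) there: w0:F, w5:T. ✗
w2: successors {w2, w3}; ~(q -> ~p) there: w2:T, w3:F. ✗
w3: successors {w3, w4, w5}; ~(q -> ~p) there: w3:F, w4:F, w5:T. ✗
w4: successors {w2}; ~(q -> ~p) there: w2:T. ✓
w5: successors {w2, w4, w7}; ~(q -> ~p) there: w2:T, w4:F, w7:T. ✗
w6: successors {w1, w2, w4, w5}; ~(q -> ~p) there: w1:F, w2:T, w4:F, w5:T. ✗
w7: successors {w0, w5}; ~(q -> ~p) there: w0:F, w5:T. ✗

{w4}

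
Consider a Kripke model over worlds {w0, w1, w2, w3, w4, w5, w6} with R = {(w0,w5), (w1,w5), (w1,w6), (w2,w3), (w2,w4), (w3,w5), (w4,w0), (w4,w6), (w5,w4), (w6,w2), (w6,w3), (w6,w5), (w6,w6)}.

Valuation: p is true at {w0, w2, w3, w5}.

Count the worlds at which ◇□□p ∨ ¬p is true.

w0: ◇□□p is F, ¬p is F. ✗
w1: ◇□□p is F, ¬p is T. ✓
w2: ◇□□p is F, ¬p is F. ✗
w3: ◇□□p is F, ¬p is F. ✗
w4: ◇□□p is F, ¬p is T. ✓
w5: ◇□□p is F, ¬p is F. ✗
w6: ◇□□p is F, ¬p is T. ✓
Satisfying worlds: {w1, w4, w6}.

3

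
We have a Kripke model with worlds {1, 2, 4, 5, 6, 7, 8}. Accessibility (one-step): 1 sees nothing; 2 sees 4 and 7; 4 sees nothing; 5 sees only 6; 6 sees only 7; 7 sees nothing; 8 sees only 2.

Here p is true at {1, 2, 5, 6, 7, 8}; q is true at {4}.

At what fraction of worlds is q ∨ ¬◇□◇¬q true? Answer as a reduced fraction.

1: q is F, ¬◇□◇¬q is T. ✓
2: q is F, ¬◇□◇¬q is F. ✗
4: q is T, ¬◇□◇¬q is T. ✓
5: q is F, ¬◇□◇¬q is T. ✓
6: q is F, ¬◇□◇¬q is F. ✗
7: q is F, ¬◇□◇¬q is T. ✓
8: q is F, ¬◇□◇¬q is T. ✓
That's 5 of 7 worlds, so 5/7.

5/7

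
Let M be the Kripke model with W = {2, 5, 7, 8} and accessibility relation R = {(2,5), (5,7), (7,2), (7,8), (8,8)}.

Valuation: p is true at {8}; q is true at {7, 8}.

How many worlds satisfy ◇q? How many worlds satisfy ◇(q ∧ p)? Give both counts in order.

3 and 2

For ◇q:
2: successors {5}; q there: 5:F. ✗
5: successors {7}; q there: 7:T. ✓
7: successors {2, 8}; q there: 2:F, 8:T. ✓
8: successors {8}; q there: 8:T. ✓
— 3 worlds.
For ◇(q ∧ p):
2: successors {5}; q ∧ p there: 5:F. ✗
5: successors {7}; q ∧ p there: 7:F. ✗
7: successors {2, 8}; q ∧ p there: 2:F, 8:T. ✓
8: successors {8}; q ∧ p there: 8:T. ✓
— 2 worlds.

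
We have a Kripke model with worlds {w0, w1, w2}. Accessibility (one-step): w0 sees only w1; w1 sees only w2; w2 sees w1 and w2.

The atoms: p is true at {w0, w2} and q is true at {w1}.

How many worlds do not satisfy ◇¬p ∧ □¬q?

w0: ◇¬p is T, □¬q is F. ✗
w1: ◇¬p is F, □¬q is T. ✗
w2: ◇¬p is T, □¬q is F. ✗
Satisfying worlds: ∅.
So ◇¬p ∧ □¬q fails at the other 3 worlds.

3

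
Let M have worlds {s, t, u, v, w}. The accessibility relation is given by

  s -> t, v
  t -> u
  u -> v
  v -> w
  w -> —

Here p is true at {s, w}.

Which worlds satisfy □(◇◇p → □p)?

s: successors {t, v}; ◇◇p → □p there: t:T, v:T. ✓
t: successors {u}; ◇◇p → □p there: u:F. ✗
u: successors {v}; ◇◇p → □p there: v:T. ✓
v: successors {w}; ◇◇p → □p there: w:T. ✓
w: no successors, so □(◇◇p → □p) holds vacuously. ✓

{s, u, v, w}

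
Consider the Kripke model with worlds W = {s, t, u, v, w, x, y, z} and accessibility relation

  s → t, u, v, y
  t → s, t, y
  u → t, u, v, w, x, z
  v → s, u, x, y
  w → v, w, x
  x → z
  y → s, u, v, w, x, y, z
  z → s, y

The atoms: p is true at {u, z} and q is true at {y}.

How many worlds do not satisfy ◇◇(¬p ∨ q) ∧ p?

s: ◇◇(¬p ∨ q) is T, p is F. ✗
t: ◇◇(¬p ∨ q) is T, p is F. ✗
u: ◇◇(¬p ∨ q) is T, p is T. ✓
v: ◇◇(¬p ∨ q) is T, p is F. ✗
w: ◇◇(¬p ∨ q) is T, p is F. ✗
x: ◇◇(¬p ∨ q) is T, p is F. ✗
y: ◇◇(¬p ∨ q) is T, p is F. ✗
z: ◇◇(¬p ∨ q) is T, p is T. ✓
Satisfying worlds: {u, z}.
So ◇◇(¬p ∨ q) ∧ p fails at the other 6 worlds.

6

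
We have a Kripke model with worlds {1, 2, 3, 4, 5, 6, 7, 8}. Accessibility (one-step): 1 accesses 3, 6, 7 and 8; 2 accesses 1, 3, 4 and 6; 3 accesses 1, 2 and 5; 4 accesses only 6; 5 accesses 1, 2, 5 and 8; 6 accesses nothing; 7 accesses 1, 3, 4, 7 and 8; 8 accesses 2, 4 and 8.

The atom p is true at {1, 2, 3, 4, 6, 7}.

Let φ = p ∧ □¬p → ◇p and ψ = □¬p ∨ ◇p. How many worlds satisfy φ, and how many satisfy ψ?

7 and 8

For p ∧ □¬p → ◇p:
1: p ∧ □¬p is F, ◇p is T. ✓
2: p ∧ □¬p is F, ◇p is T. ✓
3: p ∧ □¬p is F, ◇p is T. ✓
4: p ∧ □¬p is F, ◇p is T. ✓
5: p ∧ □¬p is F, ◇p is T. ✓
6: p ∧ □¬p is T, ◇p is F. ✗
7: p ∧ □¬p is F, ◇p is T. ✓
8: p ∧ □¬p is F, ◇p is T. ✓
— 7 worlds.
For □¬p ∨ ◇p:
1: □¬p is F, ◇p is T. ✓
2: □¬p is F, ◇p is T. ✓
3: □¬p is F, ◇p is T. ✓
4: □¬p is F, ◇p is T. ✓
5: □¬p is F, ◇p is T. ✓
6: □¬p is T, ◇p is F. ✓
7: □¬p is F, ◇p is T. ✓
8: □¬p is F, ◇p is T. ✓
— 8 worlds.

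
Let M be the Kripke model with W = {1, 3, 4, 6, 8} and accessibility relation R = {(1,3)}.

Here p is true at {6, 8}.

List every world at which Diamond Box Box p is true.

{1}

1: successors {3}; Box Box p there: 3:T. ✓
3: no successors, so Diamond Box Box p fails. ✗
4: no successors, so Diamond Box Box p fails. ✗
6: no successors, so Diamond Box Box p fails. ✗
8: no successors, so Diamond Box Box p fails. ✗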